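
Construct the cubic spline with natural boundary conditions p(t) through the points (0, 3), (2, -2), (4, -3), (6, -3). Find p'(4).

Write M_i for p''(x_i). With h_i = 2, 2, 2 and divided differences Δ_i = -5/2, -1/2, 0, the continuity of p' gives the tridiagonal system
  2·M_0 + 8·M_1 + 2·M_2 = 6(Δ_1 - Δ_0) = 12
  2·M_1 + 8·M_2 + 2·M_3 = 6(Δ_2 - Δ_1) = 3
Natural end conditions: M_0 = M_3 = 0.
Solving: M_0 = 0, M_1 = 3/2, M_2 = 0, M_3 = 0.
On [4, 6], p'(t) = b_2 + 2c_2·(t - 4) + 3d_2·(t - 4)² with b_2 = Δ_2 - h_2(2M_2 + M_3)/6 = 0, c_2 = M_2/2 = 0, d_2 = (M_3 - M_2)/(6h_2) = 0. So p'(4) = 0.

0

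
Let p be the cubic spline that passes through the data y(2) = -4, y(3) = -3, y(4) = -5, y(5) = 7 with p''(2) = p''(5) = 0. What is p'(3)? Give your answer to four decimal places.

-2.4667

With σ_i denoting the second derivative at x_i, h_i = 1, 1, 1, and Δ_i = (y_(i+1) − y_i)/h_i = 1, -2, 12:
  1·σ_0 + 4·σ_1 + 1·σ_2 = 6(Δ_1 - Δ_0) = -18
  1·σ_1 + 4·σ_2 + 1·σ_3 = 6(Δ_2 - Δ_1) = 84
Natural end conditions: σ_0 = σ_3 = 0.
Hence σ_0 = 0, σ_1 = -52/5, σ_2 = 118/5, σ_3 = 0.
On [3, 4], p'(t) = b_1 + 2c_1·(t - 3) + 3d_1·(t - 3)² with b_1 = Δ_1 - h_1(2σ_1 + σ_2)/6 = -37/15, c_1 = σ_1/2 = -26/5, d_1 = (σ_2 - σ_1)/(6h_1) = 17/3. So p'(3) = -37/15.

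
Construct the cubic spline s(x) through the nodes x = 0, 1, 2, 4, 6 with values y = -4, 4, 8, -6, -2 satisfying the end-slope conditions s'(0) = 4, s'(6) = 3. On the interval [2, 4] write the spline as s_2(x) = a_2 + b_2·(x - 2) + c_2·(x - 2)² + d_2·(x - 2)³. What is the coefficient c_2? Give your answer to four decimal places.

Put M_i = s'' at the i-th knot. Here h = (1, 1, 2, 2) and Δ = (8, 4, -7, 2), so the interior equations h_(i-1)·M_(i-1) + 2(h_(i-1)+h_i)·M_i + h_i·M_(i+1) = 6(Δ_i − Δ_(i-1)) read
  1·M_0 + 4·M_1 + 1·M_2 = 6(Δ_1 - Δ_0) = -24
  1·M_1 + 6·M_2 + 2·M_3 = 6(Δ_2 - Δ_1) = -66
  2·M_2 + 8·M_3 + 2·M_4 = 6(Δ_3 - Δ_2) = 54
Clamped end conditions give two more equations: 2h_0·M_0 + h_0·M_1 = 6(Δ_0 - s'(0)) = 24 and h_3·M_3 + 2h_3·M_4 = 6(s'(6) - Δ_3) = 6.
Forward elimination and back-substitution give M_0 = 319/21, M_1 = -134/21, M_2 = -41/3, M_3 = 235/21, M_4 = -86/21.
On [2, 4], with s_2(x) = a_2 + b_2·(x - 2) + c_2·(x - 2)² + d_2·(x - 2)³: c_2 = M_2/2 = -41/6, d_2 = (M_3 - M_2)/(6h_2) = 29/14, b_2 = Δ_2 - h_2(2M_2 + M_3)/6 = -34/21.

-6.8333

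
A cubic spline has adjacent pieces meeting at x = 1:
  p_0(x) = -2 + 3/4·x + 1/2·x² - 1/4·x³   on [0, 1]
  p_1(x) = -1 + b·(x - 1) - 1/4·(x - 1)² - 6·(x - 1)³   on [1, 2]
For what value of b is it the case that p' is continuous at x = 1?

p_0'(x) = 3/4 + 1·x - 3/4·x², so p_0'(1) = 1. On the right, p_1'(1) = b, so b = 1.

1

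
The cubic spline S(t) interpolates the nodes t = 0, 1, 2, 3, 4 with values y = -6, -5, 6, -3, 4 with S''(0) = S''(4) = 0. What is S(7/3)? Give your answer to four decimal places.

4.0582

Put M_i = S'' at the i-th knot. Here h = (1, 1, 1, 1) and Δ = (1, 11, -9, 7), so the interior equations h_(i-1)·M_(i-1) + 2(h_(i-1)+h_i)·M_i + h_i·M_(i+1) = 6(Δ_i − Δ_(i-1)) read
  1·M_0 + 4·M_1 + 1·M_2 = 6(Δ_1 - Δ_0) = 60
  1·M_1 + 4·M_2 + 1·M_3 = 6(Δ_2 - Δ_1) = -120
  1·M_2 + 4·M_3 + 1·M_4 = 6(Δ_3 - Δ_2) = 96
Natural end conditions: M_0 = M_4 = 0.
Solving the tridiagonal system: M_0 = 0, M_1 = 369/14, M_2 = -318/7, M_3 = 495/14, M_4 = 0.
On [2, 3], S(t) = 6 + 1/4·(t - 2) - 159/7·(t - 2)² + 377/28·(t - 2)³.
With (t - 2) = 1/3: S(7/3) = 767/189.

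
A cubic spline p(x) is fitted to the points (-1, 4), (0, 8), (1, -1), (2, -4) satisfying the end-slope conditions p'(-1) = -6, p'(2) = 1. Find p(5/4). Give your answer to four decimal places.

-2.8188

With m_i denoting the second derivative at x_i, h_i = 1, 1, 1, and Δ_i = (y_(i+1) − y_i)/h_i = 4, -9, -3:
  1·m_0 + 4·m_1 + 1·m_2 = 6(Δ_1 - Δ_0) = -78
  1·m_1 + 4·m_2 + 1·m_3 = 6(Δ_2 - Δ_1) = 36
Clamped end conditions give two more equations: 2h_0·m_0 + h_0·m_1 = 6(Δ_0 - p'(-1)) = 60 and h_2·m_2 + 2h_2·m_3 = 6(p'(2) - Δ_2) = 24.
Solving: m_0 = 718/15, m_1 = -536/15, m_2 = 256/15, m_3 = 52/15.
On [1, 2], p(x) = -1 - 139/15·(x - 1) + 128/15·(x - 1)² - 34/15·(x - 1)³.
With (x - 1) = 1/4: p(5/4) = -451/160.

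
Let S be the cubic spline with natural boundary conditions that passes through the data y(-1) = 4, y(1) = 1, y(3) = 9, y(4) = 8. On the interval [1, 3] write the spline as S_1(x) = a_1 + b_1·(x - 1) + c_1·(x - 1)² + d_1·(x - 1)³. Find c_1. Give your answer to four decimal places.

2.9318

Let M_i = S''(x_i). Step sizes h_i = 2, 2, 1; slopes of the chords Δ_i = (y_(i+1) - y_i)/h_i = -3/2, 4, -1.
  2·M_0 + 8·M_1 + 2·M_2 = 6(Δ_1 - Δ_0) = 33
  2·M_1 + 6·M_2 + 1·M_3 = 6(Δ_2 - Δ_1) = -30
Natural end conditions: M_0 = M_3 = 0.
Solving: M_0 = 0, M_1 = 129/22, M_2 = -153/22, M_3 = 0.
On [1, 3], with S_1(x) = a_1 + b_1·(x - 1) + c_1·(x - 1)² + d_1·(x - 1)³: c_1 = M_1/2 = 129/44, d_1 = (M_2 - M_1)/(6h_1) = -47/44, b_1 = Δ_1 - h_1(2M_1 + M_2)/6 = 53/22.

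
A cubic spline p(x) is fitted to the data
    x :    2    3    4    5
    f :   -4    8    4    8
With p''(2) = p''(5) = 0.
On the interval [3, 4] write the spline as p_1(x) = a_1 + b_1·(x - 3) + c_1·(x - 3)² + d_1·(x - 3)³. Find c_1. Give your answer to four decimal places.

Write σ_i for p''(x_i). With h_i = 1, 1, 1 and divided differences Δ_i = 12, -4, 4, the continuity of p' gives the tridiagonal system
  1·σ_0 + 4·σ_1 + 1·σ_2 = 6(Δ_1 - Δ_0) = -96
  1·σ_1 + 4·σ_2 + 1·σ_3 = 6(Δ_2 - Δ_1) = 48
Natural end conditions: σ_0 = σ_3 = 0.
Hence σ_0 = 0, σ_1 = -144/5, σ_2 = 96/5, σ_3 = 0.
On [3, 4], with p_1(x) = a_1 + b_1·(x - 3) + c_1·(x - 3)² + d_1·(x - 3)³: c_1 = σ_1/2 = -72/5, d_1 = (σ_2 - σ_1)/(6h_1) = 8, b_1 = Δ_1 - h_1(2σ_1 + σ_2)/6 = 12/5.

-14.4000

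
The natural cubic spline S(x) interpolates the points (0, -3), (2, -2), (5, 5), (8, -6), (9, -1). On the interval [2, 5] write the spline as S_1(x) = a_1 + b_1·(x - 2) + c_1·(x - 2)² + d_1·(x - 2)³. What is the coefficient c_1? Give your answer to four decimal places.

Write M_i for S''(x_i). With h_i = 2, 3, 3, 1 and divided differences Δ_i = 1/2, 7/3, -11/3, 5, the continuity of S' gives the tridiagonal system
  2·M_0 + 10·M_1 + 3·M_2 = 6(Δ_1 - Δ_0) = 11
  3·M_1 + 12·M_2 + 3·M_3 = 6(Δ_2 - Δ_1) = -36
  3·M_2 + 8·M_3 + 1·M_4 = 6(Δ_3 - Δ_2) = 52
Natural end conditions: M_0 = M_4 = 0.
Solving: M_0 = 0, M_1 = 109/38, M_2 = -112/19, M_3 = 331/38, M_4 = 0.
On [2, 5], with S_1(x) = a_1 + b_1·(x - 2) + c_1·(x - 2)² + d_1·(x - 2)³: c_1 = M_1/2 = 109/76, d_1 = (M_2 - M_1)/(6h_1) = -37/76, b_1 = Δ_1 - h_1(2M_1 + M_2)/6 = 275/114.

1.4342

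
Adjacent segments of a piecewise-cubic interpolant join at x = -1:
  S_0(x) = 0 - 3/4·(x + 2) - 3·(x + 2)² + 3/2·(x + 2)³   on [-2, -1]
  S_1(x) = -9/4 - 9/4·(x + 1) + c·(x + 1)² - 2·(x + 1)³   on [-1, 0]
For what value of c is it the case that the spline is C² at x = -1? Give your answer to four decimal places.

1.5000

S_0''(x) = -6 + 9·(x + 2), so S_0''(-1) = 3. On the right, S_1''(-1) = 2c, so c = 3/2.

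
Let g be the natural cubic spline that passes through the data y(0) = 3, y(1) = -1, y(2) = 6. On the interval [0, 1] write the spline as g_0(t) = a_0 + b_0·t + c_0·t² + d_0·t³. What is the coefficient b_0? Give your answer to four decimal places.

-6.7500

Let M_i = g''(x_i). Step sizes h_i = 1, 1; slopes of the chords Δ_i = (y_(i+1) - y_i)/h_i = -4, 7.
  1·M_0 + 4·M_1 + 1·M_2 = 6(Δ_1 - Δ_0) = 66
Natural end conditions: M_0 = M_2 = 0.
Solving the tridiagonal system: M_0 = 0, M_1 = 33/2, M_2 = 0.
On [0, 1], with g_0(t) = a_0 + b_0·t + c_0·t² + d_0·t³: c_0 = M_0/2 = 0, d_0 = (M_1 - M_0)/(6h_0) = 11/4, b_0 = Δ_0 - h_0(2M_0 + M_1)/6 = -27/4.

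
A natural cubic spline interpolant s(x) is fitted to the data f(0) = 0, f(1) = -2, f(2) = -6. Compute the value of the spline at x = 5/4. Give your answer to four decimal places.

-2.8359

Let M_i = s''(x_i). Step sizes h_i = 1, 1; slopes of the chords Δ_i = (y_(i+1) - y_i)/h_i = -2, -4.
  1·M_0 + 4·M_1 + 1·M_2 = 6(Δ_1 - Δ_0) = -12
Natural end conditions: M_0 = M_2 = 0.
Hence M_0 = 0, M_1 = -3, M_2 = 0.
On [1, 2], s(x) = -2 - 3·(x - 1) - 3/2·(x - 1)² + 1/2·(x - 1)³.
With (x - 1) = 1/4: s(5/4) = -363/128.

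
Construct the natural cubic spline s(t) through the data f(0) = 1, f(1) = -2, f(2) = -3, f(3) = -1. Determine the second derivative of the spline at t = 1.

Put m_i = s'' at the i-th knot. Here h = (1, 1, 1) and Δ = (-3, -1, 2), so the interior equations h_(i-1)·m_(i-1) + 2(h_(i-1)+h_i)·m_i + h_i·m_(i+1) = 6(Δ_i − Δ_(i-1)) read
  1·m_0 + 4·m_1 + 1·m_2 = 6(Δ_1 - Δ_0) = 12
  1·m_1 + 4·m_2 + 1·m_3 = 6(Δ_2 - Δ_1) = 18
Natural end conditions: m_0 = m_3 = 0.
Forward elimination and back-substitution give m_0 = 0, m_1 = 2, m_2 = 4, m_3 = 0.

2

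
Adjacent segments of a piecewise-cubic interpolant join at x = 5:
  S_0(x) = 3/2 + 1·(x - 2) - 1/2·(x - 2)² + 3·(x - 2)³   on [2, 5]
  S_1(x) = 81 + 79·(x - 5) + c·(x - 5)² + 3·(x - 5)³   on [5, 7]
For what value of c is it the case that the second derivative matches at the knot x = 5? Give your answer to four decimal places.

S_0''(x) = -1 + 18·(x - 2), so S_0''(5) = 53. On the right, S_1''(5) = 2c, so c = 53/2.

26.5000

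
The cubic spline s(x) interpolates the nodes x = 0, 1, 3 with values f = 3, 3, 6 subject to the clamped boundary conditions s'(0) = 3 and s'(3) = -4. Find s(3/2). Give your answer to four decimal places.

Write m_i for s''(x_i). With h_i = 1, 2 and divided differences Δ_i = 0, 3/2, the continuity of s' gives the tridiagonal system
  1·m_0 + 6·m_1 + 2·m_2 = 6(Δ_1 - Δ_0) = 9
Clamped end conditions give two more equations: 2h_0·m_0 + h_0·m_1 = 6(Δ_0 - s'(0)) = -18 and h_1·m_1 + 2h_1·m_2 = 6(s'(3) - Δ_1) = -33.
Forward elimination and back-substitution give m_0 = -77/6, m_1 = 23/3, m_2 = -145/12.
On [1, 3], s(x) = 3 + 5/12·(x - 1) + 23/6·(x - 1)² - 79/48·(x - 1)³.
With (x - 1) = 1/2: s(3/2) = 507/128.

3.9609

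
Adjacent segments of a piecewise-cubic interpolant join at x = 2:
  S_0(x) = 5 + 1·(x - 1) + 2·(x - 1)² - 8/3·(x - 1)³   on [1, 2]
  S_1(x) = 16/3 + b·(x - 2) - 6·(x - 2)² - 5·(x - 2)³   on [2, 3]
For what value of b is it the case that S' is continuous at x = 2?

S_0'(x) = 1 + 4·(x - 1) - 8·(x - 1)², so S_0'(2) = -3. On the right, S_1'(2) = b, so b = -3.

-3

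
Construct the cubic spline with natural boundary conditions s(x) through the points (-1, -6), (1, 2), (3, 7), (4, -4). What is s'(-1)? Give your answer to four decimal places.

With M_i denoting the second derivative at x_i, h_i = 2, 2, 1, and Δ_i = (y_(i+1) − y_i)/h_i = 4, 5/2, -11:
  2·M_0 + 8·M_1 + 2·M_2 = 6(Δ_1 - Δ_0) = -9
  2·M_1 + 6·M_2 + 1·M_3 = 6(Δ_2 - Δ_1) = -81
Natural end conditions: M_0 = M_3 = 0.
Solving the tridiagonal system: M_0 = 0, M_1 = 27/11, M_2 = -315/22, M_3 = 0.
On [-1, 1], s'(x) = b_0 + 2c_0·(x + 1) + 3d_0·(x + 1)² with b_0 = Δ_0 - h_0(2M_0 + M_1)/6 = 35/11, c_0 = M_0/2 = 0, d_0 = (M_1 - M_0)/(6h_0) = 9/44. So s'(-1) = 35/11.

3.1818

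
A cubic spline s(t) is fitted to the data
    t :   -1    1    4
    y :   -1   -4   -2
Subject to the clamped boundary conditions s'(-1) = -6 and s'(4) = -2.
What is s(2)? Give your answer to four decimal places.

With σ_i denoting the second derivative at x_i, h_i = 2, 3, and Δ_i = (y_(i+1) − y_i)/h_i = -3/2, 2/3:
  2·σ_0 + 10·σ_1 + 3·σ_2 = 6(Δ_1 - Δ_0) = 13
Clamped end conditions give two more equations: 2h_0·σ_0 + h_0·σ_1 = 6(Δ_0 - s'(-1)) = 27 and h_1·σ_1 + 2h_1·σ_2 = 6(s'(4) - Δ_1) = -16.
Solving the tridiagonal system: σ_0 = 25/4, σ_1 = 1, σ_2 = -19/6.
On [1, 4], s(t) = -4 + 5/4·(t - 1) + 1/2·(t - 1)² - 25/108·(t - 1)³.
With (t - 1) = 1: s(2) = -67/27.

-2.4815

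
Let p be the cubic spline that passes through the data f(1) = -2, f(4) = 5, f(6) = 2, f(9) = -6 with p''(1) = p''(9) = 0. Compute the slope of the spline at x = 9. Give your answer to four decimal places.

-2.7917

Let σ_i = p''(x_i). Step sizes h_i = 3, 2, 3; slopes of the chords Δ_i = (y_(i+1) - y_i)/h_i = 7/3, -3/2, -8/3.
  3·σ_0 + 10·σ_1 + 2·σ_2 = 6(Δ_1 - Δ_0) = -23
  2·σ_1 + 10·σ_2 + 3·σ_3 = 6(Δ_2 - Δ_1) = -7
Natural end conditions: σ_0 = σ_3 = 0.
Hence σ_0 = 0, σ_1 = -9/4, σ_2 = -1/4, σ_3 = 0.
On [6, 9], p'(x) = b_2 + 2c_2·(x - 6) + 3d_2·(x - 6)² with b_2 = Δ_2 - h_2(2σ_2 + σ_3)/6 = -29/12, c_2 = σ_2/2 = -1/8, d_2 = (σ_3 - σ_2)/(6h_2) = 1/72. So p'(9) = -67/24.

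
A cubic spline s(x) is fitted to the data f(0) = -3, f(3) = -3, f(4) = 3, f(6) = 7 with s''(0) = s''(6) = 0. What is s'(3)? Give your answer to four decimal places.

Put M_i = s'' at the i-th knot. Here h = (3, 1, 2) and Δ = (0, 6, 2), so the interior equations h_(i-1)·M_(i-1) + 2(h_(i-1)+h_i)·M_i + h_i·M_(i+1) = 6(Δ_i − Δ_(i-1)) read
  3·M_0 + 8·M_1 + 1·M_2 = 6(Δ_1 - Δ_0) = 36
  1·M_1 + 6·M_2 + 2·M_3 = 6(Δ_2 - Δ_1) = -24
Natural end conditions: M_0 = M_3 = 0.
Forward elimination and back-substitution give M_0 = 0, M_1 = 240/47, M_2 = -228/47, M_3 = 0.
On [3, 4], s'(x) = b_1 + 2c_1·(x - 3) + 3d_1·(x - 3)² with b_1 = Δ_1 - h_1(2M_1 + M_2)/6 = 240/47, c_1 = M_1/2 = 120/47, d_1 = (M_2 - M_1)/(6h_1) = -78/47. So s'(3) = 240/47.

5.1064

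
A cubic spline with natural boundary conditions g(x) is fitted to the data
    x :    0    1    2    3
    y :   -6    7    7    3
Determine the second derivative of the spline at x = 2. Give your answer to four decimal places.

Put M_i = g'' at the i-th knot. Here h = (1, 1, 1) and Δ = (13, 0, -4), so the interior equations h_(i-1)·M_(i-1) + 2(h_(i-1)+h_i)·M_i + h_i·M_(i+1) = 6(Δ_i − Δ_(i-1)) read
  1·M_0 + 4·M_1 + 1·M_2 = 6(Δ_1 - Δ_0) = -78
  1·M_1 + 4·M_2 + 1·M_3 = 6(Δ_2 - Δ_1) = -24
Natural end conditions: M_0 = M_3 = 0.
Hence M_0 = 0, M_1 = -96/5, M_2 = -6/5, M_3 = 0.

-1.2000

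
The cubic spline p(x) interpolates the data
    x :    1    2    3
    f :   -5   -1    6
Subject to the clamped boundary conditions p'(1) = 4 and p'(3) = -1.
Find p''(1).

With M_i denoting the second derivative at x_i, h_i = 1, 1, and Δ_i = (y_(i+1) − y_i)/h_i = 4, 7:
  1·M_0 + 4·M_1 + 1·M_2 = 6(Δ_1 - Δ_0) = 18
Clamped end conditions give two more equations: 2h_0·M_0 + h_0·M_1 = 6(Δ_0 - p'(1)) = 0 and h_1·M_1 + 2h_1·M_2 = 6(p'(3) - Δ_1) = -48.
Hence M_0 = -7, M_1 = 14, M_2 = -31.

-7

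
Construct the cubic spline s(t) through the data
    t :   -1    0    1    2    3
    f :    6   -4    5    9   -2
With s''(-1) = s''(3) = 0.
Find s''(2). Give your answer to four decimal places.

-19.9286

Write M_i for s''(x_i). With h_i = 1, 1, 1, 1 and divided differences Δ_i = -10, 9, 4, -11, the continuity of s' gives the tridiagonal system
  1·M_0 + 4·M_1 + 1·M_2 = 6(Δ_1 - Δ_0) = 114
  1·M_1 + 4·M_2 + 1·M_3 = 6(Δ_2 - Δ_1) = -30
  1·M_2 + 4·M_3 + 1·M_4 = 6(Δ_3 - Δ_2) = -90
Natural end conditions: M_0 = M_4 = 0.
Solving: M_0 = 0, M_1 = 435/14, M_2 = -72/7, M_3 = -279/14, M_4 = 0.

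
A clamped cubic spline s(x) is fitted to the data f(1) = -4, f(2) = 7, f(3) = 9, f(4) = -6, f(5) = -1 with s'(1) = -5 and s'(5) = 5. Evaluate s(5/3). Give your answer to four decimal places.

1.7116

Write M_i for s''(x_i). With h_i = 1, 1, 1, 1 and divided differences Δ_i = 11, 2, -15, 5, the continuity of s' gives the tridiagonal system
  1·M_0 + 4·M_1 + 1·M_2 = 6(Δ_1 - Δ_0) = -54
  1·M_1 + 4·M_2 + 1·M_3 = 6(Δ_2 - Δ_1) = -102
  1·M_2 + 4·M_3 + 1·M_4 = 6(Δ_3 - Δ_2) = 120
Clamped end conditions give two more equations: 2h_0·M_0 + h_0·M_1 = 6(Δ_0 - s'(1)) = 96 and h_3·M_3 + 2h_3·M_4 = 6(s'(5) - Δ_3) = 0.
Forward elimination and back-substitution give M_0 = 1627/28, M_1 = -283/14, M_2 = -125/4, M_3 = 605/14, M_4 = -605/28.
On [1, 2], s(x) = -4 - 5·(x - 1) + 1627/56·(x - 1)² - 731/56·(x - 1)³.
With (x - 1) = 2/3: s(5/3) = 647/378.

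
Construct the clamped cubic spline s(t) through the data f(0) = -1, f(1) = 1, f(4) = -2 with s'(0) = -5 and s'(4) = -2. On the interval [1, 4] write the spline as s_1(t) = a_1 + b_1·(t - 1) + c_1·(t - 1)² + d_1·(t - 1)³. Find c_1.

Put σ_i = s'' at the i-th knot. Here h = (1, 3) and Δ = (2, -1), so the interior equations h_(i-1)·σ_(i-1) + 2(h_(i-1)+h_i)·σ_i + h_i·σ_(i+1) = 6(Δ_i − Δ_(i-1)) read
  1·σ_0 + 8·σ_1 + 3·σ_2 = 6(Δ_1 - Δ_0) = -18
Clamped end conditions give two more equations: 2h_0·σ_0 + h_0·σ_1 = 6(Δ_0 - s'(0)) = 42 and h_1·σ_1 + 2h_1·σ_2 = 6(s'(4) - Δ_1) = -6.
Forward elimination and back-substitution give σ_0 = 24, σ_1 = -6, σ_2 = 2.
On [1, 4], with s_1(t) = a_1 + b_1·(t - 1) + c_1·(t - 1)² + d_1·(t - 1)³: c_1 = σ_1/2 = -3, d_1 = (σ_2 - σ_1)/(6h_1) = 4/9, b_1 = Δ_1 - h_1(2σ_1 + σ_2)/6 = 4.

-3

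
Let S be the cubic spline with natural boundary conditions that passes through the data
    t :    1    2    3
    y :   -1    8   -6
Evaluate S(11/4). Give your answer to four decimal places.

-1.1523

Let σ_i = S''(x_i). Step sizes h_i = 1, 1; slopes of the chords Δ_i = (y_(i+1) - y_i)/h_i = 9, -14.
  1·σ_0 + 4·σ_1 + 1·σ_2 = 6(Δ_1 - Δ_0) = -138
Natural end conditions: σ_0 = σ_2 = 0.
Hence σ_0 = 0, σ_1 = -69/2, σ_2 = 0.
On [2, 3], S(t) = 8 - 5/2·(t - 2) - 69/4·(t - 2)² + 23/4·(t - 2)³.
With (t - 2) = 3/4: S(11/4) = -295/256.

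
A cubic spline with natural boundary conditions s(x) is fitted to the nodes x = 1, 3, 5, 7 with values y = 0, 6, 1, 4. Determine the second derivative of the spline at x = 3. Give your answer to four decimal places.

With M_i denoting the second derivative at x_i, h_i = 2, 2, 2, and Δ_i = (y_(i+1) − y_i)/h_i = 3, -5/2, 3/2:
  2·M_0 + 8·M_1 + 2·M_2 = 6(Δ_1 - Δ_0) = -33
  2·M_1 + 8·M_2 + 2·M_3 = 6(Δ_2 - Δ_1) = 24
Natural end conditions: M_0 = M_3 = 0.
Solving: M_0 = 0, M_1 = -26/5, M_2 = 43/10, M_3 = 0.

-5.2000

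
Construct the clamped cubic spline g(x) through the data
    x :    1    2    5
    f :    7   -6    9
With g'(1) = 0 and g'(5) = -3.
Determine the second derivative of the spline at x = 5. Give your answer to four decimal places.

-22.2500

Put σ_i = g'' at the i-th knot. Here h = (1, 3) and Δ = (-13, 5), so the interior equations h_(i-1)·σ_(i-1) + 2(h_(i-1)+h_i)·σ_i + h_i·σ_(i+1) = 6(Δ_i − Δ_(i-1)) read
  1·σ_0 + 8·σ_1 + 3·σ_2 = 6(Δ_1 - Δ_0) = 108
Clamped end conditions give two more equations: 2h_0·σ_0 + h_0·σ_1 = 6(Δ_0 - g'(1)) = -78 and h_1·σ_1 + 2h_1·σ_2 = 6(g'(5) - Δ_1) = -48.
Forward elimination and back-substitution give σ_0 = -213/4, σ_1 = 57/2, σ_2 = -89/4.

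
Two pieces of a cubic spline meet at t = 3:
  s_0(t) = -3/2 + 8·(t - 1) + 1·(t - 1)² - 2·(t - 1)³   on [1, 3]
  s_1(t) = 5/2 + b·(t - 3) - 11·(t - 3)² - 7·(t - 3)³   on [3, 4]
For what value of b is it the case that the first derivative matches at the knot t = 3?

-12

s_0'(t) = 8 + 2·(t - 1) - 6·(t - 1)², so s_0'(3) = -12. On the right, s_1'(3) = b, so b = -12.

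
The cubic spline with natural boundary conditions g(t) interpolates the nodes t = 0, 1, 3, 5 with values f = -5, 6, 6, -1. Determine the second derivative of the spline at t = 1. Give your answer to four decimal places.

-11.0455

With m_i denoting the second derivative at x_i, h_i = 1, 2, 2, and Δ_i = (y_(i+1) − y_i)/h_i = 11, 0, -7/2:
  1·m_0 + 6·m_1 + 2·m_2 = 6(Δ_1 - Δ_0) = -66
  2·m_1 + 8·m_2 + 2·m_3 = 6(Δ_2 - Δ_1) = -21
Natural end conditions: m_0 = m_3 = 0.
Forward elimination and back-substitution give m_0 = 0, m_1 = -243/22, m_2 = 3/22, m_3 = 0.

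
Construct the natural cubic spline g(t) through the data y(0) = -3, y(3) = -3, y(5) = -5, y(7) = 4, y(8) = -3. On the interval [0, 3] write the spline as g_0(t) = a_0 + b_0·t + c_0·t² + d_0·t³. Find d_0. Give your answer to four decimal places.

-0.1250

Put σ_i = g'' at the i-th knot. Here h = (3, 2, 2, 1) and Δ = (0, -1, 9/2, -7), so the interior equations h_(i-1)·σ_(i-1) + 2(h_(i-1)+h_i)·σ_i + h_i·σ_(i+1) = 6(Δ_i − Δ_(i-1)) read
  3·σ_0 + 10·σ_1 + 2·σ_2 = 6(Δ_1 - Δ_0) = -6
  2·σ_1 + 8·σ_2 + 2·σ_3 = 6(Δ_2 - Δ_1) = 33
  2·σ_2 + 6·σ_3 + 1·σ_4 = 6(Δ_3 - Δ_2) = -69
Natural end conditions: σ_0 = σ_4 = 0.
Hence σ_0 = 0, σ_1 = -9/4, σ_2 = 33/4, σ_3 = -57/4, σ_4 = 0.
On [0, 3], with g_0(t) = a_0 + b_0·t + c_0·t² + d_0·t³: c_0 = σ_0/2 = 0, d_0 = (σ_1 - σ_0)/(6h_0) = -1/8, b_0 = Δ_0 - h_0(2σ_0 + σ_1)/6 = 9/8.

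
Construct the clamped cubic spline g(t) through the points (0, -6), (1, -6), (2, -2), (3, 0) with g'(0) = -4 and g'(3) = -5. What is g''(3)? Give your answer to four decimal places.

With M_i denoting the second derivative at x_i, h_i = 1, 1, 1, and Δ_i = (y_(i+1) − y_i)/h_i = 0, 4, 2:
  1·M_0 + 4·M_1 + 1·M_2 = 6(Δ_1 - Δ_0) = 24
  1·M_1 + 4·M_2 + 1·M_3 = 6(Δ_2 - Δ_1) = -12
Clamped end conditions give two more equations: 2h_0·M_0 + h_0·M_1 = 6(Δ_0 - g'(0)) = 24 and h_2·M_2 + 2h_2·M_3 = 6(g'(3) - Δ_2) = -42.
Solving: M_0 = 158/15, M_1 = 44/15, M_2 = 26/15, M_3 = -328/15.

-21.8667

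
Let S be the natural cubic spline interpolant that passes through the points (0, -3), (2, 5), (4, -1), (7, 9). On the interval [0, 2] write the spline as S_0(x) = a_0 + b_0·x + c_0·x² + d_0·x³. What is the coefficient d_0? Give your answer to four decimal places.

-0.5439

With M_i denoting the second derivative at x_i, h_i = 2, 2, 3, and Δ_i = (y_(i+1) − y_i)/h_i = 4, -3, 10/3:
  2·M_0 + 8·M_1 + 2·M_2 = 6(Δ_1 - Δ_0) = -42
  2·M_1 + 10·M_2 + 3·M_3 = 6(Δ_2 - Δ_1) = 38
Natural end conditions: M_0 = M_3 = 0.
Forward elimination and back-substitution give M_0 = 0, M_1 = -124/19, M_2 = 97/19, M_3 = 0.
On [0, 2], with S_0(x) = a_0 + b_0·x + c_0·x² + d_0·x³: c_0 = M_0/2 = 0, d_0 = (M_1 - M_0)/(6h_0) = -31/57, b_0 = Δ_0 - h_0(2M_0 + M_1)/6 = 352/57.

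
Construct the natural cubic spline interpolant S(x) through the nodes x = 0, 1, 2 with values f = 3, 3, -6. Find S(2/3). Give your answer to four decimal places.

3.8333

With M_i denoting the second derivative at x_i, h_i = 1, 1, and Δ_i = (y_(i+1) − y_i)/h_i = 0, -9:
  1·M_0 + 4·M_1 + 1·M_2 = 6(Δ_1 - Δ_0) = -54
Natural end conditions: M_0 = M_2 = 0.
Forward elimination and back-substitution give M_0 = 0, M_1 = -27/2, M_2 = 0.
On [0, 1], S(x) = 3 + 9/4·x + 0·x² - 9/4·x³.
With x = 2/3: S(2/3) = 23/6.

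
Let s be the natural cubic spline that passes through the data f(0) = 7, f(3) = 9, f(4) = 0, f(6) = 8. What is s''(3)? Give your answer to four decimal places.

-9.0638

With σ_i denoting the second derivative at x_i, h_i = 3, 1, 2, and Δ_i = (y_(i+1) − y_i)/h_i = 2/3, -9, 4:
  3·σ_0 + 8·σ_1 + 1·σ_2 = 6(Δ_1 - Δ_0) = -58
  1·σ_1 + 6·σ_2 + 2·σ_3 = 6(Δ_2 - Δ_1) = 78
Natural end conditions: σ_0 = σ_3 = 0.
Solving the tridiagonal system: σ_0 = 0, σ_1 = -426/47, σ_2 = 682/47, σ_3 = 0.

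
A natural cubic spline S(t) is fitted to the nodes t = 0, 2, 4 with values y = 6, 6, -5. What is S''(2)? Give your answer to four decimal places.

Write M_i for S''(x_i). With h_i = 2, 2 and divided differences Δ_i = 0, -11/2, the continuity of S' gives the tridiagonal system
  2·M_0 + 8·M_1 + 2·M_2 = 6(Δ_1 - Δ_0) = -33
Natural end conditions: M_0 = M_2 = 0.
Solving: M_0 = 0, M_1 = -33/8, M_2 = 0.

-4.1250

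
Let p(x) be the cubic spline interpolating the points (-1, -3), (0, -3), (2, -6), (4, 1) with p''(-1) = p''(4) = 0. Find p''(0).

-3

Write m_i for p''(x_i). With h_i = 1, 2, 2 and divided differences Δ_i = 0, -3/2, 7/2, the continuity of p' gives the tridiagonal system
  1·m_0 + 6·m_1 + 2·m_2 = 6(Δ_1 - Δ_0) = -9
  2·m_1 + 8·m_2 + 2·m_3 = 6(Δ_2 - Δ_1) = 30
Natural end conditions: m_0 = m_3 = 0.
Solving: m_0 = 0, m_1 = -3, m_2 = 9/2, m_3 = 0.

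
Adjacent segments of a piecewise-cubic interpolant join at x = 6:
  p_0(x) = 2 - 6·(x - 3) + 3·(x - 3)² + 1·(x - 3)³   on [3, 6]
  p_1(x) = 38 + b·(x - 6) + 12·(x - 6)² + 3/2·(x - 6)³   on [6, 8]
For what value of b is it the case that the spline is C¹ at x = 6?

39

p_0'(x) = -6 + 6·(x - 3) + 3·(x - 3)², so p_0'(6) = 39. On the right, p_1'(6) = b, so b = 39.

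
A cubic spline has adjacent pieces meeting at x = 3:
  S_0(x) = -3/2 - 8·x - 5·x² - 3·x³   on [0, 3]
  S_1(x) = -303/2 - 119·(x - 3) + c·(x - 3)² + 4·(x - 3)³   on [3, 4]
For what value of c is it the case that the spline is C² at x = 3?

-32

S_0''(x) = -10 - 18·x, so S_0''(3) = -64. On the right, S_1''(3) = 2c, so c = -32.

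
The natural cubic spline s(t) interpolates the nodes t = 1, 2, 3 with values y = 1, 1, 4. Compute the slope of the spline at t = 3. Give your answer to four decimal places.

3.7500

Put σ_i = s'' at the i-th knot. Here h = (1, 1) and Δ = (0, 3), so the interior equations h_(i-1)·σ_(i-1) + 2(h_(i-1)+h_i)·σ_i + h_i·σ_(i+1) = 6(Δ_i − Δ_(i-1)) read
  1·σ_0 + 4·σ_1 + 1·σ_2 = 6(Δ_1 - Δ_0) = 18
Natural end conditions: σ_0 = σ_2 = 0.
Solving: σ_0 = 0, σ_1 = 9/2, σ_2 = 0.
On [2, 3], s'(t) = b_1 + 2c_1·(t - 2) + 3d_1·(t - 2)² with b_1 = Δ_1 - h_1(2σ_1 + σ_2)/6 = 3/2, c_1 = σ_1/2 = 9/4, d_1 = (σ_2 - σ_1)/(6h_1) = -3/4. So s'(3) = 15/4.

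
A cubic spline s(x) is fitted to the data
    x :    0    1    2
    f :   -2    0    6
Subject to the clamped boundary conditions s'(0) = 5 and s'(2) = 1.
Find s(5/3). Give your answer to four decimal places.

4.6296

Let M_i = s''(x_i). Step sizes h_i = 1, 1; slopes of the chords Δ_i = (y_(i+1) - y_i)/h_i = 2, 6.
  1·M_0 + 4·M_1 + 1·M_2 = 6(Δ_1 - Δ_0) = 24
Clamped end conditions give two more equations: 2h_0·M_0 + h_0·M_1 = 6(Δ_0 - s'(0)) = -18 and h_1·M_1 + 2h_1·M_2 = 6(s'(2) - Δ_1) = -30.
Solving: M_0 = -17, M_1 = 16, M_2 = -23.
On [1, 2], s(x) = 0 + 9/2·(x - 1) + 8·(x - 1)² - 13/2·(x - 1)³.
With (x - 1) = 2/3: s(5/3) = 125/27.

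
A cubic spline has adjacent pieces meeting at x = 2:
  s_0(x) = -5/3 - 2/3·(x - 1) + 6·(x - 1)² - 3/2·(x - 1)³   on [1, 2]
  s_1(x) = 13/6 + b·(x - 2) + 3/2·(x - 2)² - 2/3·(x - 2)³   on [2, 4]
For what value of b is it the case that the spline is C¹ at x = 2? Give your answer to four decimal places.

s_0'(x) = -2/3 + 12·(x - 1) - 9/2·(x - 1)², so s_0'(2) = 41/6. On the right, s_1'(2) = b, so b = 41/6.

6.8333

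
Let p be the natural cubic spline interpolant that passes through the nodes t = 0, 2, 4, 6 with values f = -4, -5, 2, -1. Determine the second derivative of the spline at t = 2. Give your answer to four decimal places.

Write m_i for p''(x_i). With h_i = 2, 2, 2 and divided differences Δ_i = -1/2, 7/2, -3/2, the continuity of p' gives the tridiagonal system
  2·m_0 + 8·m_1 + 2·m_2 = 6(Δ_1 - Δ_0) = 24
  2·m_1 + 8·m_2 + 2·m_3 = 6(Δ_2 - Δ_1) = -30
Natural end conditions: m_0 = m_3 = 0.
Solving: m_0 = 0, m_1 = 21/5, m_2 = -24/5, m_3 = 0.

4.2000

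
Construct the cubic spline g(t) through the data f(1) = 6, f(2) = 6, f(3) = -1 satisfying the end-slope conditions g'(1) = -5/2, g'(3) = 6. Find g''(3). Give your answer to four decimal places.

With M_i denoting the second derivative at x_i, h_i = 1, 1, and Δ_i = (y_(i+1) − y_i)/h_i = 0, -7:
  1·M_0 + 4·M_1 + 1·M_2 = 6(Δ_1 - Δ_0) = -42
Clamped end conditions give two more equations: 2h_0·M_0 + h_0·M_1 = 6(Δ_0 - g'(1)) = 15 and h_1·M_1 + 2h_1·M_2 = 6(g'(3) - Δ_1) = 78.
Solving the tridiagonal system: M_0 = 89/4, M_1 = -59/2, M_2 = 215/4.

53.7500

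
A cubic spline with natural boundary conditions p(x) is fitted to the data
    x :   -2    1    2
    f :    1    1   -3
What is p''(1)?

-3

Write σ_i for p''(x_i). With h_i = 3, 1 and divided differences Δ_i = 0, -4, the continuity of p' gives the tridiagonal system
  3·σ_0 + 8·σ_1 + 1·σ_2 = 6(Δ_1 - Δ_0) = -24
Natural end conditions: σ_0 = σ_2 = 0.
Hence σ_0 = 0, σ_1 = -3, σ_2 = 0.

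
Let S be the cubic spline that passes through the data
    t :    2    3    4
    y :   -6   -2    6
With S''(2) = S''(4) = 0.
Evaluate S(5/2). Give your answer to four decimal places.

Put M_i = S'' at the i-th knot. Here h = (1, 1) and Δ = (4, 8), so the interior equations h_(i-1)·M_(i-1) + 2(h_(i-1)+h_i)·M_i + h_i·M_(i+1) = 6(Δ_i − Δ_(i-1)) read
  1·M_0 + 4·M_1 + 1·M_2 = 6(Δ_1 - Δ_0) = 24
Natural end conditions: M_0 = M_2 = 0.
Solving: M_0 = 0, M_1 = 6, M_2 = 0.
On [2, 3], S(t) = -6 + 3·(t - 2) + 0·(t - 2)² + 1·(t - 2)³.
With (t - 2) = 1/2: S(5/2) = -35/8.

-4.3750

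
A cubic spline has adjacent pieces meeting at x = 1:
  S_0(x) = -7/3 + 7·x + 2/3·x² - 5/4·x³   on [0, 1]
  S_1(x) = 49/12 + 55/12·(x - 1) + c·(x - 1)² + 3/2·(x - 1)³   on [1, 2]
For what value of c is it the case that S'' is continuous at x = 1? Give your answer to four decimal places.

-3.0833

S_0''(x) = 4/3 - 15/2·x, so S_0''(1) = -37/6. On the right, S_1''(1) = 2c, so c = -37/12.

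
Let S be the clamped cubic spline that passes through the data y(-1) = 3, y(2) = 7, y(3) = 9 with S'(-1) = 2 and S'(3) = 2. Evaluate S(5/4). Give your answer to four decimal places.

With m_i denoting the second derivative at x_i, h_i = 3, 1, and Δ_i = (y_(i+1) − y_i)/h_i = 4/3, 2:
  3·m_0 + 8·m_1 + 1·m_2 = 6(Δ_1 - Δ_0) = 4
Clamped end conditions give two more equations: 2h_0·m_0 + h_0·m_1 = 6(Δ_0 - S'(-1)) = -4 and h_1·m_1 + 2h_1·m_2 = 6(S'(3) - Δ_1) = 0.
Solving: m_0 = -7/6, m_1 = 1, m_2 = -1/2.
On [-1, 2], S(t) = 3 + 2·(t + 1) - 7/12·(t + 1)² + 13/108·(t + 1)³.
With (t + 1) = 9/4: S(5/4) = 1515/256.

5.9180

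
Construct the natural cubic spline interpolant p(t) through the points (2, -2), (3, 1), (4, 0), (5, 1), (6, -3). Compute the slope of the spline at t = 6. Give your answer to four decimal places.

Write M_i for p''(x_i). With h_i = 1, 1, 1, 1 and divided differences Δ_i = 3, -1, 1, -4, the continuity of p' gives the tridiagonal system
  1·M_0 + 4·M_1 + 1·M_2 = 6(Δ_1 - Δ_0) = -24
  1·M_1 + 4·M_2 + 1·M_3 = 6(Δ_2 - Δ_1) = 12
  1·M_2 + 4·M_3 + 1·M_4 = 6(Δ_3 - Δ_2) = -30
Natural end conditions: M_0 = M_4 = 0.
Solving: M_0 = 0, M_1 = -219/28, M_2 = 51/7, M_3 = -261/28, M_4 = 0.
On [5, 6], p'(t) = b_3 + 2c_3·(t - 5) + 3d_3·(t - 5)² with b_3 = Δ_3 - h_3(2M_3 + M_4)/6 = -25/28, c_3 = M_3/2 = -261/56, d_3 = (M_4 - M_3)/(6h_3) = 87/56. So p'(6) = -311/56.

-5.5536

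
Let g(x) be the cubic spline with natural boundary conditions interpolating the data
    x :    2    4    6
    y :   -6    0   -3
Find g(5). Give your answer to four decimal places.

-0.6563

Put σ_i = g'' at the i-th knot. Here h = (2, 2) and Δ = (3, -3/2), so the interior equations h_(i-1)·σ_(i-1) + 2(h_(i-1)+h_i)·σ_i + h_i·σ_(i+1) = 6(Δ_i − Δ_(i-1)) read
  2·σ_0 + 8·σ_1 + 2·σ_2 = 6(Δ_1 - Δ_0) = -27
Natural end conditions: σ_0 = σ_2 = 0.
Hence σ_0 = 0, σ_1 = -27/8, σ_2 = 0.
On [4, 6], g(x) = 0 + 3/4·(x - 4) - 27/16·(x - 4)² + 9/32·(x - 4)³.
With (x - 4) = 1: g(5) = -21/32.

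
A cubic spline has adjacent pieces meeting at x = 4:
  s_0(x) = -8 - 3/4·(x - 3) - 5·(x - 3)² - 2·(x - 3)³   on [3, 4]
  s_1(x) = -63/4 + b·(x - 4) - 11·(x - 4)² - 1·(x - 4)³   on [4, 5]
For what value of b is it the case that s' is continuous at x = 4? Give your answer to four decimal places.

-16.7500

s_0'(x) = -3/4 - 10·(x - 3) - 6·(x - 3)², so s_0'(4) = -67/4. On the right, s_1'(4) = b, so b = -67/4.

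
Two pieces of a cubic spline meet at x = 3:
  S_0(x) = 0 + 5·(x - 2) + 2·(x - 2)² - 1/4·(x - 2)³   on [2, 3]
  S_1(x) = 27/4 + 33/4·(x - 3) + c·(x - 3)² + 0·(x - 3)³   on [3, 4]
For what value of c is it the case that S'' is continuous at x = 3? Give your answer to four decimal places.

1.2500

S_0''(x) = 4 - 3/2·(x - 2), so S_0''(3) = 5/2. On the right, S_1''(3) = 2c, so c = 5/4.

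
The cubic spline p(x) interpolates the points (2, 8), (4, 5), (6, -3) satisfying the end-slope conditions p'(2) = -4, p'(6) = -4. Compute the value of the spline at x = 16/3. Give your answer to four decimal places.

Let σ_i = p''(x_i). Step sizes h_i = 2, 2; slopes of the chords Δ_i = (y_(i+1) - y_i)/h_i = -3/2, -4.
  2·σ_0 + 8·σ_1 + 2·σ_2 = 6(Δ_1 - Δ_0) = -15
Clamped end conditions give two more equations: 2h_0·σ_0 + h_0·σ_1 = 6(Δ_0 - p'(2)) = 15 and h_1·σ_1 + 2h_1·σ_2 = 6(p'(6) - Δ_1) = 0.
Solving: σ_0 = 45/8, σ_1 = -15/4, σ_2 = 15/8.
On [4, 6], p(x) = 5 - 17/8·(x - 4) - 15/8·(x - 4)² + 15/32·(x - 4)³.
With (x - 4) = 4/3: p(16/3) = -1/18.

-0.0556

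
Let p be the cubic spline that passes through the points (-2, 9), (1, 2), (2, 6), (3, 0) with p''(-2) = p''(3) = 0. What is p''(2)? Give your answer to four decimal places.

-16.7097

Let M_i = p''(x_i). Step sizes h_i = 3, 1, 1; slopes of the chords Δ_i = (y_(i+1) - y_i)/h_i = -7/3, 4, -6.
  3·M_0 + 8·M_1 + 1·M_2 = 6(Δ_1 - Δ_0) = 38
  1·M_1 + 4·M_2 + 1·M_3 = 6(Δ_2 - Δ_1) = -60
Natural end conditions: M_0 = M_3 = 0.
Solving the tridiagonal system: M_0 = 0, M_1 = 212/31, M_2 = -518/31, M_3 = 0.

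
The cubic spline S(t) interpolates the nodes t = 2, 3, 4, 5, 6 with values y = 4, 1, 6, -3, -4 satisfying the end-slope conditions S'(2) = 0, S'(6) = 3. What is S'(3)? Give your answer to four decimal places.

1.8750

With M_i denoting the second derivative at x_i, h_i = 1, 1, 1, 1, and Δ_i = (y_(i+1) − y_i)/h_i = -3, 5, -9, -1:
  1·M_0 + 4·M_1 + 1·M_2 = 6(Δ_1 - Δ_0) = 48
  1·M_1 + 4·M_2 + 1·M_3 = 6(Δ_2 - Δ_1) = -84
  1·M_2 + 4·M_3 + 1·M_4 = 6(Δ_3 - Δ_2) = 48
Clamped end conditions give two more equations: 2h_0·M_0 + h_0·M_1 = 6(Δ_0 - S'(2)) = -18 and h_3·M_3 + 2h_3·M_4 = 6(S'(6) - Δ_3) = 24.
Solving the tridiagonal system: M_0 = -87/4, M_1 = 51/2, M_2 = -129/4, M_3 = 39/2, M_4 = 9/4.
On [3, 4], S'(t) = b_1 + 2c_1·(t - 3) + 3d_1·(t - 3)² with b_1 = Δ_1 - h_1(2M_1 + M_2)/6 = 15/8, c_1 = M_1/2 = 51/4, d_1 = (M_2 - M_1)/(6h_1) = -77/8. So S'(3) = 15/8.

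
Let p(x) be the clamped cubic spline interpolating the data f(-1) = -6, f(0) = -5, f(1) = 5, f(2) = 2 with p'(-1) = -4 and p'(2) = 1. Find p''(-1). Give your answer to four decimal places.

Let M_i = p''(x_i). Step sizes h_i = 1, 1, 1; slopes of the chords Δ_i = (y_(i+1) - y_i)/h_i = 1, 10, -3.
  1·M_0 + 4·M_1 + 1·M_2 = 6(Δ_1 - Δ_0) = 54
  1·M_1 + 4·M_2 + 1·M_3 = 6(Δ_2 - Δ_1) = -78
Clamped end conditions give two more equations: 2h_0·M_0 + h_0·M_1 = 6(Δ_0 - p'(-1)) = 30 and h_2·M_2 + 2h_2·M_3 = 6(p'(2) - Δ_2) = 24.
Solving: M_0 = 74/15, M_1 = 302/15, M_2 = -472/15, M_3 = 416/15.

4.9333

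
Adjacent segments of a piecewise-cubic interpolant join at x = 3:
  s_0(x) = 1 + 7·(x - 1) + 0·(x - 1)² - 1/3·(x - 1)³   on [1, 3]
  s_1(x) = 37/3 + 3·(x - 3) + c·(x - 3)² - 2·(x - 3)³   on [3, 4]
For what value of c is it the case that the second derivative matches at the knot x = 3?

-2

s_0''(x) = 0 - 2·(x - 1), so s_0''(3) = -4. On the right, s_1''(3) = 2c, so c = -2.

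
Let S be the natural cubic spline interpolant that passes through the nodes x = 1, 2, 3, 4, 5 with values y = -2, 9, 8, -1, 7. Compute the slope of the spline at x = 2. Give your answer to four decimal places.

Write M_i for S''(x_i). With h_i = 1, 1, 1, 1 and divided differences Δ_i = 11, -1, -9, 8, the continuity of S' gives the tridiagonal system
  1·M_0 + 4·M_1 + 1·M_2 = 6(Δ_1 - Δ_0) = -72
  1·M_1 + 4·M_2 + 1·M_3 = 6(Δ_2 - Δ_1) = -48
  1·M_2 + 4·M_3 + 1·M_4 = 6(Δ_3 - Δ_2) = 102
Natural end conditions: M_0 = M_4 = 0.
Solving the tridiagonal system: M_0 = 0, M_1 = -393/28, M_2 = -111/7, M_3 = 825/28, M_4 = 0.
On [2, 3], S'(x) = b_1 + 2c_1·(x - 2) + 3d_1·(x - 2)² with b_1 = Δ_1 - h_1(2M_1 + M_2)/6 = 177/28, c_1 = M_1/2 = -393/56, d_1 = (M_2 - M_1)/(6h_1) = -17/56. So S'(2) = 177/28.

6.3214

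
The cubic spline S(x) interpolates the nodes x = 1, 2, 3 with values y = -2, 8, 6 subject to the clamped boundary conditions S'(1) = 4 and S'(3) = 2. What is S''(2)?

-34

Put σ_i = S'' at the i-th knot. Here h = (1, 1) and Δ = (10, -2), so the interior equations h_(i-1)·σ_(i-1) + 2(h_(i-1)+h_i)·σ_i + h_i·σ_(i+1) = 6(Δ_i − Δ_(i-1)) read
  1·σ_0 + 4·σ_1 + 1·σ_2 = 6(Δ_1 - Δ_0) = -72
Clamped end conditions give two more equations: 2h_0·σ_0 + h_0·σ_1 = 6(Δ_0 - S'(1)) = 36 and h_1·σ_1 + 2h_1·σ_2 = 6(S'(3) - Δ_1) = 24.
Solving the tridiagonal system: σ_0 = 35, σ_1 = -34, σ_2 = 29.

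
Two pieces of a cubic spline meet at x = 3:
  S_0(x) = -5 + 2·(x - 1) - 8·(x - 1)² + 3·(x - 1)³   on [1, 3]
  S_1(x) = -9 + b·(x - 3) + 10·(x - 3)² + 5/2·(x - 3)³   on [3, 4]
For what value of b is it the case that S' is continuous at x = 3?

6

S_0'(x) = 2 - 16·(x - 1) + 9·(x - 1)², so S_0'(3) = 6. On the right, S_1'(3) = b, so b = 6.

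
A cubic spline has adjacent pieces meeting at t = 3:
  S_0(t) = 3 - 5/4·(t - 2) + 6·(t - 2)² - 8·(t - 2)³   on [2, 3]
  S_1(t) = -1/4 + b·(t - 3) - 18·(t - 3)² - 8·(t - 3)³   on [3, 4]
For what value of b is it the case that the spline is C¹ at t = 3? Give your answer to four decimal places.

-13.2500

S_0'(t) = -5/4 + 12·(t - 2) - 24·(t - 2)², so S_0'(3) = -53/4. On the right, S_1'(3) = b, so b = -53/4.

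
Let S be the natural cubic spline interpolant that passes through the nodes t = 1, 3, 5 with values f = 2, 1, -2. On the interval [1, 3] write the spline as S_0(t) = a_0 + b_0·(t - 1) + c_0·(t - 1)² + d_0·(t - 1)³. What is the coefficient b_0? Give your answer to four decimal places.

-0.2500

With M_i denoting the second derivative at x_i, h_i = 2, 2, and Δ_i = (y_(i+1) − y_i)/h_i = -1/2, -3/2:
  2·M_0 + 8·M_1 + 2·M_2 = 6(Δ_1 - Δ_0) = -6
Natural end conditions: M_0 = M_2 = 0.
Solving: M_0 = 0, M_1 = -3/4, M_2 = 0.
On [1, 3], with S_0(t) = a_0 + b_0·(t - 1) + c_0·(t - 1)² + d_0·(t - 1)³: c_0 = M_0/2 = 0, d_0 = (M_1 - M_0)/(6h_0) = -1/16, b_0 = Δ_0 - h_0(2M_0 + M_1)/6 = -1/4.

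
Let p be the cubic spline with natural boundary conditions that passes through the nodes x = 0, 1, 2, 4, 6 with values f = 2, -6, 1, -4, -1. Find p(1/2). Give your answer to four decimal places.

-3.6607

Write M_i for p''(x_i). With h_i = 1, 1, 2, 2 and divided differences Δ_i = -8, 7, -5/2, 3/2, the continuity of p' gives the tridiagonal system
  1·M_0 + 4·M_1 + 1·M_2 = 6(Δ_1 - Δ_0) = 90
  1·M_1 + 6·M_2 + 2·M_3 = 6(Δ_2 - Δ_1) = -57
  2·M_2 + 8·M_3 + 2·M_4 = 6(Δ_3 - Δ_2) = 24
Natural end conditions: M_0 = M_4 = 0.
Forward elimination and back-substitution give M_0 = 0, M_1 = 186/7, M_2 = -114/7, M_3 = 99/14, M_4 = 0.
On [0, 1], p(x) = 2 - 87/7·x + 0·x² + 31/7·x³.
With x = 1/2: p(1/2) = -205/56.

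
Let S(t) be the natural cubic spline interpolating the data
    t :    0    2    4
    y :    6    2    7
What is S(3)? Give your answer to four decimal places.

3.6563

Write σ_i for S''(x_i). With h_i = 2, 2 and divided differences Δ_i = -2, 5/2, the continuity of S' gives the tridiagonal system
  2·σ_0 + 8·σ_1 + 2·σ_2 = 6(Δ_1 - Δ_0) = 27
Natural end conditions: σ_0 = σ_2 = 0.
Solving the tridiagonal system: σ_0 = 0, σ_1 = 27/8, σ_2 = 0.
On [2, 4], S(t) = 2 + 1/4·(t - 2) + 27/16·(t - 2)² - 9/32·(t - 2)³.
With (t - 2) = 1: S(3) = 117/32.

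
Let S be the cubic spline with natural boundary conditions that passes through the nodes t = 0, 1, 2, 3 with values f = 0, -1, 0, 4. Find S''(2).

Let M_i = S''(x_i). Step sizes h_i = 1, 1, 1; slopes of the chords Δ_i = (y_(i+1) - y_i)/h_i = -1, 1, 4.
  1·M_0 + 4·M_1 + 1·M_2 = 6(Δ_1 - Δ_0) = 12
  1·M_1 + 4·M_2 + 1·M_3 = 6(Δ_2 - Δ_1) = 18
Natural end conditions: M_0 = M_3 = 0.
Forward elimination and back-substitution give M_0 = 0, M_1 = 2, M_2 = 4, M_3 = 0.

4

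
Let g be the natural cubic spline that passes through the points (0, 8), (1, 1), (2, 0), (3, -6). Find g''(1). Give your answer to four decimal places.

With M_i denoting the second derivative at x_i, h_i = 1, 1, 1, and Δ_i = (y_(i+1) − y_i)/h_i = -7, -1, -6:
  1·M_0 + 4·M_1 + 1·M_2 = 6(Δ_1 - Δ_0) = 36
  1·M_1 + 4·M_2 + 1·M_3 = 6(Δ_2 - Δ_1) = -30
Natural end conditions: M_0 = M_3 = 0.
Hence M_0 = 0, M_1 = 58/5, M_2 = -52/5, M_3 = 0.

11.6000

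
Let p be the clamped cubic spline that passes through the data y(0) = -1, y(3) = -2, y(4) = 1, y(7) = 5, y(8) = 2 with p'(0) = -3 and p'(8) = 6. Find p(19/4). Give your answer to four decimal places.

3.9896

Write M_i for p''(x_i). With h_i = 3, 1, 3, 1 and divided differences Δ_i = -1/3, 3, 4/3, -3, the continuity of p' gives the tridiagonal system
  3·M_0 + 8·M_1 + 1·M_2 = 6(Δ_1 - Δ_0) = 20
  1·M_1 + 8·M_2 + 3·M_3 = 6(Δ_2 - Δ_1) = -10
  3·M_2 + 8·M_3 + 1·M_4 = 6(Δ_3 - Δ_2) = -26
Clamped end conditions give two more equations: 2h_0·M_0 + h_0·M_1 = 6(Δ_0 - p'(0)) = 16 and h_3·M_3 + 2h_3·M_4 = 6(p'(8) - Δ_3) = 54.
Forward elimination and back-substitution give M_0 = 50/27, M_1 = 44/27, M_2 = 38/27, M_3 = -206/27, M_4 = 832/27.
On [4, 7], p(x) = 1 + 101/27·(x - 4) + 19/27·(x - 4)² - 122/243·(x - 4)³.
With (x - 4) = 3/4: p(19/4) = 383/96.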